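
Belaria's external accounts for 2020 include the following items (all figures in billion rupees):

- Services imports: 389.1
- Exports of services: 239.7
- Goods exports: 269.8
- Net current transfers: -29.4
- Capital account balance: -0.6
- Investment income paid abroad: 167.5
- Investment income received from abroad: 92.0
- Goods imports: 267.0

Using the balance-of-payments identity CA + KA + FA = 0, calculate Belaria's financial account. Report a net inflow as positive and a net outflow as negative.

Goods balance = 269.8 - 267.0 = 2.8
Services balance = 239.7 - 389.1 = -149.4
Trade balance (goods + services) = 2.8 + (-149.4) = -146.6
Net primary income = 92.0 - 167.5 = -75.5
Net secondary income = -29.4
Current account = -146.6 + (-75.5) + (-29.4) = -251.5
Financial account = -(-251.5 + (-0.6)) = 252.1

252.1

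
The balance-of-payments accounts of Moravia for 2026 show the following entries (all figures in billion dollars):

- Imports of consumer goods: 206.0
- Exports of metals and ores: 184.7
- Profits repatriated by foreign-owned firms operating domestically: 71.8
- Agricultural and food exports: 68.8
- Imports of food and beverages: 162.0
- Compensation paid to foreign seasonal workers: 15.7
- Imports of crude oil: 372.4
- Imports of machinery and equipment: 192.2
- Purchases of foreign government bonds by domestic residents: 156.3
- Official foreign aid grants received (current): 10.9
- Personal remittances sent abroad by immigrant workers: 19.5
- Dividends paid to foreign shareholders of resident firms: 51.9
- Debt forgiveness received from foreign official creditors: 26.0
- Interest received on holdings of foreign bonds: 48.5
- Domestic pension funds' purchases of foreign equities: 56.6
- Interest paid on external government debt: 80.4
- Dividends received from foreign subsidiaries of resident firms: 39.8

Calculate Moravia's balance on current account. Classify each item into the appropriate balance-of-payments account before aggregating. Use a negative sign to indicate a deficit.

Goods: -372.4 + 184.7 - 206.0 - 192.2 + 68.8 - 162.0 = -679.1
Primary income: 48.5 - 80.4 + 39.8 - 15.7 - 51.9 - 71.8 = -131.5
Secondary income: -19.5 + 10.9 = -8.6
Current account = (-679.1) + (-131.5) + (-8.6) = -819.2
(Excluded from the current account — financial account: purchases of foreign government bonds by domestic residents 156.3, domestic pension funds' purchases of foreign equities 56.6; capital account: debt forgiveness received from foreign official creditors 26.0.)

-819.2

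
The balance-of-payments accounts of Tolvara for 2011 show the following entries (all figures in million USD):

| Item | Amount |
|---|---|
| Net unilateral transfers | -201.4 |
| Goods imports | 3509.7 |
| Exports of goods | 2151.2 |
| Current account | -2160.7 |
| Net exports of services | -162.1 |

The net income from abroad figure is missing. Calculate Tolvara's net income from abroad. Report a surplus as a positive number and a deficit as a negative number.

-438.7

Current account = goods balance + services balance + net primary income + net secondary income
Sum of the known components = -1722.0
Net income from abroad = CA - (known components) = -2160.7 - (-1722.0) = -438.7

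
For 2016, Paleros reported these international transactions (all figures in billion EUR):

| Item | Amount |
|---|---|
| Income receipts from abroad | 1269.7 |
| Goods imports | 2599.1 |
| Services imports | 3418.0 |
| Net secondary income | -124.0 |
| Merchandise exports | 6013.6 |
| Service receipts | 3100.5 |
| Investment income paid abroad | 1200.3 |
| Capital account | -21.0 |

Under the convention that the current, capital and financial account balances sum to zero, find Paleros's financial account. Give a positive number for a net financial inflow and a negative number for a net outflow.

Goods balance = 6013.6 - 2599.1 = 3414.5
Services balance = 3100.5 - 3418.0 = -317.5
Trade balance (goods + services) = 3414.5 + (-317.5) = 3097.0
Net primary income = 1269.7 - 1200.3 = 69.4
Net secondary income = -124.0
Current account = 3097.0 + 69.4 + (-124.0) = 3042.4
Financial account = -(3042.4 + (-21.0)) = -3021.4

-3021.4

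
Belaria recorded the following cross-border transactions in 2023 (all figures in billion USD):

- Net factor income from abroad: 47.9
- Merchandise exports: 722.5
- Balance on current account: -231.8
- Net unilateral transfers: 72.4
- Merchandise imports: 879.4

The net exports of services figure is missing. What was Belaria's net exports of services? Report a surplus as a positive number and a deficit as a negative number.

Current account = goods balance + services balance + net primary income + net secondary income
Sum of the known components = -36.6
Net exports of services = CA - (known components) = -231.8 - (-36.6) = -195.2

-195.2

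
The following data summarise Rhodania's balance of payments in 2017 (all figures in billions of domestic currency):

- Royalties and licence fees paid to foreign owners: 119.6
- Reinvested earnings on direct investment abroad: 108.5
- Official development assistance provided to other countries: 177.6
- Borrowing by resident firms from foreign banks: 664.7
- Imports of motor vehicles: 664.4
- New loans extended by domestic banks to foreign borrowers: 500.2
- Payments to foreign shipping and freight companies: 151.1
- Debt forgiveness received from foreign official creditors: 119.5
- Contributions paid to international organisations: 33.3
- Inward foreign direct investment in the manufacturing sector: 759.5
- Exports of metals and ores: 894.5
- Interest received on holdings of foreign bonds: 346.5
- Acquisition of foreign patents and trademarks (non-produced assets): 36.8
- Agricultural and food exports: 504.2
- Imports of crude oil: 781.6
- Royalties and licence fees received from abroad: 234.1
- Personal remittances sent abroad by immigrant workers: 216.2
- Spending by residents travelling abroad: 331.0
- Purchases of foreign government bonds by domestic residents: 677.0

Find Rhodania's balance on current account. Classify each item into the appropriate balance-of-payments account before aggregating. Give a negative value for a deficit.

-387.0

Goods: -781.6 + 504.2 + 894.5 - 664.4 = -47.3
Services: -331.0 - 119.6 - 151.1 + 234.1 = -367.6
Primary income: 108.5 + 346.5 = 455.0
Secondary income: -33.3 - 177.6 - 216.2 = -427.1
Current account = (-47.3) + (-367.6) + 455.0 + (-427.1) = -387.0
(Excluded from the current account — financial account: borrowing by resident firms from foreign banks 664.7, new loans extended by domestic banks to foreign borrowers 500.2, inward foreign direct investment in the manufacturing sector 759.5, purchases of foreign government bonds by domestic residents 677.0; capital account: debt forgiveness received from foreign official creditors 119.5, acquisition of foreign patents and trademarks (non-produced assets) 36.8.)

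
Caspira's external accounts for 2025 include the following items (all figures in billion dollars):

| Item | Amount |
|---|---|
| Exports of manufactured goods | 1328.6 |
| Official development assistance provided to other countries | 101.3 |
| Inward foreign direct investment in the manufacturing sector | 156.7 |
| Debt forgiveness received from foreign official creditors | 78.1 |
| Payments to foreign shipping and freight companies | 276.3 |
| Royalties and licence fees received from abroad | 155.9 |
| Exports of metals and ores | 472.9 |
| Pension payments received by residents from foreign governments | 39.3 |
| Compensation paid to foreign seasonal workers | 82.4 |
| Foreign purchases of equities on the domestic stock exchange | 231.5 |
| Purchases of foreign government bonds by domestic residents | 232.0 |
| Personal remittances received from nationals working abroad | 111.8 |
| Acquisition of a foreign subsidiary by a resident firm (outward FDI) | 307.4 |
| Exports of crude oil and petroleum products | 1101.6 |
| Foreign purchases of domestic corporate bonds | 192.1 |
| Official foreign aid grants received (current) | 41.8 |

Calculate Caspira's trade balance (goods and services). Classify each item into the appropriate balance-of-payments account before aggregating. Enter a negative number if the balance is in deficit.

2782.7

Goods: 1328.6 + 472.9 + 1101.6 = 2903.1
Services: 155.9 - 276.3 = -120.4
Trade balance = 2903.1 + (-120.4) = 2782.7
(Excluded from the trade balance — secondary income: official development assistance provided to other countries 101.3, pension payments received by residents from foreign governments 39.3, personal remittances received from nationals working abroad 111.8, official foreign aid grants received (current) 41.8; financial account: inward foreign direct investment in the manufacturing sector 156.7, foreign purchases of equities on the domestic stock exchange 231.5, purchases of foreign government bonds by domestic residents 232.0, acquisition of a foreign subsidiary by a resident firm (outward FDI) 307.4, foreign purchases of domestic corporate bonds 192.1; capital account: debt forgiveness received from foreign official creditors 78.1; primary income: compensation paid to foreign seasonal workers 82.4.)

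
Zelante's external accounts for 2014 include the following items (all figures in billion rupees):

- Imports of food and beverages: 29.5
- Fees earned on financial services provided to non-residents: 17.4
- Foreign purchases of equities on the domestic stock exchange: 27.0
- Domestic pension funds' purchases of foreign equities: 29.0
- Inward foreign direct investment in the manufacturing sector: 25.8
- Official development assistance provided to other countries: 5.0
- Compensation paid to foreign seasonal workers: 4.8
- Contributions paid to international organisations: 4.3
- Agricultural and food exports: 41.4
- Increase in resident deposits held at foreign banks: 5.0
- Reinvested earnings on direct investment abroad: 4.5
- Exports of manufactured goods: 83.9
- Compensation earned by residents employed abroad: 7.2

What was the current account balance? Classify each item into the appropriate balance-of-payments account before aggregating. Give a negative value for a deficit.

110.8

Goods: 83.9 + 41.4 - 29.5 = 95.8
Services: 17.4
Primary income: -4.8 + 4.5 + 7.2 = 6.9
Secondary income: -5.0 - 4.3 = -9.3
Current account = 95.8 + 17.4 + 6.9 + (-9.3) = 110.8
(Excluded from the current account — financial account: foreign purchases of equities on the domestic stock exchange 27.0, domestic pension funds' purchases of foreign equities 29.0, inward foreign direct investment in the manufacturing sector 25.8, increase in resident deposits held at foreign banks 5.0.)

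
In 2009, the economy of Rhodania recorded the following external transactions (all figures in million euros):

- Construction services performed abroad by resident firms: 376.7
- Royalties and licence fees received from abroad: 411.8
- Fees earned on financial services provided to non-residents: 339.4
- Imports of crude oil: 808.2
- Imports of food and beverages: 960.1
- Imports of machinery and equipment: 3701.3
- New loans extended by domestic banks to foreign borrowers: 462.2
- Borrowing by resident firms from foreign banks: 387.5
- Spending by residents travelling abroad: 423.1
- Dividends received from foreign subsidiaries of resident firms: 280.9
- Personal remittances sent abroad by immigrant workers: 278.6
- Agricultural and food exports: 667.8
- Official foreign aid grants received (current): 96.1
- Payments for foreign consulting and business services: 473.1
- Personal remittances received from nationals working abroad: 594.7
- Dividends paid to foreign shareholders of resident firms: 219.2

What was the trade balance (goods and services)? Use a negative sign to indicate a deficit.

Goods: -3701.3 - 960.1 - 808.2 + 667.8 = -4801.8
Services: 411.8 - 423.1 + 339.4 - 473.1 + 376.7 = 231.7
Trade balance = -4801.8 + 231.7 = -4570.1
(Excluded from the trade balance — financial account: new loans extended by domestic banks to foreign borrowers 462.2, borrowing by resident firms from foreign banks 387.5; primary income: dividends received from foreign subsidiaries of resident firms 280.9, dividends paid to foreign shareholders of resident firms 219.2; secondary income: personal remittances sent abroad by immigrant workers 278.6, official foreign aid grants received (current) 96.1, personal remittances received from nationals working abroad 594.7.)

-4570.1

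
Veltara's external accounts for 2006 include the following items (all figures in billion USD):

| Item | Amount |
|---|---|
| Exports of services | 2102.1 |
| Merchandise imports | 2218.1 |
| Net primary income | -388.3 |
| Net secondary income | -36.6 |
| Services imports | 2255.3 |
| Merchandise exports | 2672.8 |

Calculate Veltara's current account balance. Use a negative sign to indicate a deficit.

-123.4

Goods balance = 2672.8 - 2218.1 = 454.7
Services balance = 2102.1 - 2255.3 = -153.2
Trade balance (goods + services) = 454.7 + (-153.2) = 301.5
Net primary income = -388.3
Net secondary income = -36.6
Current account = 301.5 + (-388.3) + (-36.6) = -123.4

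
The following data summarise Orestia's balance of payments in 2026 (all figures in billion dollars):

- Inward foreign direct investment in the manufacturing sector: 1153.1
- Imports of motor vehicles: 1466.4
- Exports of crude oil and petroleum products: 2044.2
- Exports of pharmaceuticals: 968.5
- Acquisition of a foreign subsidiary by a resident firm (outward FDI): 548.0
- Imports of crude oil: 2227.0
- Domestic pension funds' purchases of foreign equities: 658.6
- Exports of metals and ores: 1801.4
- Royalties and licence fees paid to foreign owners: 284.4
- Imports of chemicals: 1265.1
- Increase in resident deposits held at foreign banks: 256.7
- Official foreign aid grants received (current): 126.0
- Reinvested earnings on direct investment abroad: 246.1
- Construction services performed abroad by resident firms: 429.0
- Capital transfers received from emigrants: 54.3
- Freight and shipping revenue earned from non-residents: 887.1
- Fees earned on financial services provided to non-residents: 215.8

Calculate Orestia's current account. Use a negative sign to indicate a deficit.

1475.2

Goods: 968.5 - 1466.4 + 1801.4 - 2227.0 + 2044.2 - 1265.1 = -144.4
Services: 429.0 + 215.8 - 284.4 + 887.1 = 1247.5
Primary income: 246.1
Secondary income: 126.0
Current account = (-144.4) + 1247.5 + 246.1 + 126.0 = 1475.2
(Excluded from the current account — financial account: inward foreign direct investment in the manufacturing sector 1153.1, acquisition of a foreign subsidiary by a resident firm (outward FDI) 548.0, domestic pension funds' purchases of foreign equities 658.6, increase in resident deposits held at foreign banks 256.7; capital account: capital transfers received from emigrants 54.3.)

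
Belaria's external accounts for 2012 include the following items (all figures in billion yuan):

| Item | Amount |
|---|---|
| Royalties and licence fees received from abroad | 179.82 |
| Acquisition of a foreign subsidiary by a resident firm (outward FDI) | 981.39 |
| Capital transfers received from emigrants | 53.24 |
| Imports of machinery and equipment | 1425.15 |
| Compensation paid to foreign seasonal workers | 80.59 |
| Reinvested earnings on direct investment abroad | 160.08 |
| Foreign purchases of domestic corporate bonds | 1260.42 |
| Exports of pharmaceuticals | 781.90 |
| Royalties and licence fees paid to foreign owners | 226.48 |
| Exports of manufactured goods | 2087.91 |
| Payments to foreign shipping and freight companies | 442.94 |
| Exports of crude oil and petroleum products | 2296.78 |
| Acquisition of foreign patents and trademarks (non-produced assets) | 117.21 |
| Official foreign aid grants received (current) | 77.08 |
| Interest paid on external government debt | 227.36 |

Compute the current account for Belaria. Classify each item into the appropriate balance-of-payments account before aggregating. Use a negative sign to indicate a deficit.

3181.05

Goods: -1425.15 + 2087.91 + 781.90 + 2296.78 = 3741.44
Services: 179.82 - 442.94 - 226.48 = -489.60
Primary income: 160.08 - 227.36 - 80.59 = -147.87
Secondary income: 77.08
Current account = 3741.44 + (-489.60) + (-147.87) + 77.08 = 3181.05
(Excluded from the current account — financial account: acquisition of a foreign subsidiary by a resident firm (outward FDI) 981.39, foreign purchases of domestic corporate bonds 1260.42; capital account: capital transfers received from emigrants 53.24, acquisition of foreign patents and trademarks (non-produced assets) 117.21.)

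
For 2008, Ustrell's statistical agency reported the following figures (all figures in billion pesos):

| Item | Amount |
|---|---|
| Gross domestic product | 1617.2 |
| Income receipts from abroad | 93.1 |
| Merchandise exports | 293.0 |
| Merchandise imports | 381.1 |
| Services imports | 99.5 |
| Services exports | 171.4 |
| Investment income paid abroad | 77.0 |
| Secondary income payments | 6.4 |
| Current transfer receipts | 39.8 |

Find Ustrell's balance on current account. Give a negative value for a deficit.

33.3

Goods balance = 293.0 - 381.1 = -88.1
Services balance = 171.4 - 99.5 = 71.9
Trade balance (goods + services) = -88.1 + 71.9 = -16.2
Net primary income = 93.1 - 77.0 = 16.1
Net secondary income = 39.8 - 6.4 = 33.4
Current account = -16.2 + 16.1 + 33.4 = 33.3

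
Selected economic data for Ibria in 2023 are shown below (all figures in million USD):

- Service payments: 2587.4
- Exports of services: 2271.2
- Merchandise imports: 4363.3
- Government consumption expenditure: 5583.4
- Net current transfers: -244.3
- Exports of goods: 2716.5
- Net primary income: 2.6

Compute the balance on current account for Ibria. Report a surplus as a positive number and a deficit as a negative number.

-2204.7

Goods balance = 2716.5 - 4363.3 = -1646.8
Services balance = 2271.2 - 2587.4 = -316.2
Trade balance (goods + services) = -1646.8 + (-316.2) = -1963.0
Net primary income = 2.6
Net secondary income = -244.3
Current account = -1963.0 + 2.6 + (-244.3) = -2204.7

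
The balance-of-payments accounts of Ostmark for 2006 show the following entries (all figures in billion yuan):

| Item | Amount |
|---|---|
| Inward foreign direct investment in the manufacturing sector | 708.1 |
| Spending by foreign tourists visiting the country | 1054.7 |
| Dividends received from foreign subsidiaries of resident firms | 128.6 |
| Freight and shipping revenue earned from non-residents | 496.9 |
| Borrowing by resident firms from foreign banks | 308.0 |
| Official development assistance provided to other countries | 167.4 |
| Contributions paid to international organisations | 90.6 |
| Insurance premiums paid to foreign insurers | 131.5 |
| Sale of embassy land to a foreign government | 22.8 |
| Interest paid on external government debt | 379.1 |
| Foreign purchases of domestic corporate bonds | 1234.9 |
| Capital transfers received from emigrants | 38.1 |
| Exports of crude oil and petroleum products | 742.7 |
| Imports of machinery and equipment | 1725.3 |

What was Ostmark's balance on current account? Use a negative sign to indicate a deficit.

Goods: 742.7 - 1725.3 = -982.6
Services: 1054.7 + 496.9 - 131.5 = 1420.1
Primary income: -379.1 + 128.6 = -250.5
Secondary income: -167.4 - 90.6 = -258.0
Current account = (-982.6) + 1420.1 + (-250.5) + (-258.0) = -71.0
(Excluded from the current account — financial account: inward foreign direct investment in the manufacturing sector 708.1, borrowing by resident firms from foreign banks 308.0, foreign purchases of domestic corporate bonds 1234.9; capital account: sale of embassy land to a foreign government 22.8, capital transfers received from emigrants 38.1.)

-71.0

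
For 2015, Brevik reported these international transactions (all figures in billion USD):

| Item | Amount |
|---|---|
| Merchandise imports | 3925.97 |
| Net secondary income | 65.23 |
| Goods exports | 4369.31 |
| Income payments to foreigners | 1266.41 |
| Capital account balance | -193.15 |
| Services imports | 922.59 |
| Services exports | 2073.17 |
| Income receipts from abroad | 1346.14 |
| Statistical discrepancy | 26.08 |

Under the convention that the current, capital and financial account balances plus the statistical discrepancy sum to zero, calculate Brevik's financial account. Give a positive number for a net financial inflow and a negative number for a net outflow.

Goods balance = 4369.31 - 3925.97 = 443.34
Services balance = 2073.17 - 922.59 = 1150.58
Trade balance (goods + services) = 443.34 + 1150.58 = 1593.92
Net primary income = 1346.14 - 1266.41 = 79.73
Net secondary income = 65.23
Current account = 1593.92 + 79.73 + 65.23 = 1738.88
Financial account = -(1738.88 + (-193.15) + 26.08) = -1571.81

-1571.81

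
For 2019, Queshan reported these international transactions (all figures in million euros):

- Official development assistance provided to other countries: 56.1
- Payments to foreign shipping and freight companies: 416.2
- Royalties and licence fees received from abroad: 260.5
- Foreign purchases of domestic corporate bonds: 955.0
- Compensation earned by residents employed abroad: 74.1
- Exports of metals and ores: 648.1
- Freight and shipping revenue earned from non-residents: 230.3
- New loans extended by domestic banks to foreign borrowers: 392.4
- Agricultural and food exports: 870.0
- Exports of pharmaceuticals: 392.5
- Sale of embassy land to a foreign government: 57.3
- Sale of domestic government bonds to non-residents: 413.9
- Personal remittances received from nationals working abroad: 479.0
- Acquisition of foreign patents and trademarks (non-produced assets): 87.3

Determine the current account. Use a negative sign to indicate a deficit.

Goods: 392.5 + 648.1 + 870.0 = 1910.6
Services: 260.5 - 416.2 + 230.3 = 74.6
Primary income: 74.1
Secondary income: -56.1 + 479.0 = 422.9
Current account = 1910.6 + 74.6 + 74.1 + 422.9 = 2482.2
(Excluded from the current account — financial account: foreign purchases of domestic corporate bonds 955.0, new loans extended by domestic banks to foreign borrowers 392.4, sale of domestic government bonds to non-residents 413.9; capital account: sale of embassy land to a foreign government 57.3, acquisition of foreign patents and trademarks (non-produced assets) 87.3.)

2482.2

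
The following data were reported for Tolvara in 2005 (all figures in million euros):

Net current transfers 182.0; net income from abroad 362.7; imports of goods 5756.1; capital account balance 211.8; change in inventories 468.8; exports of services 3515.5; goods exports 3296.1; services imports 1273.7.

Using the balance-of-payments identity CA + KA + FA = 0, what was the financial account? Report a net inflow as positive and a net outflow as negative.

Goods balance = 3296.1 - 5756.1 = -2460.0
Services balance = 3515.5 - 1273.7 = 2241.8
Trade balance (goods + services) = -2460.0 + 2241.8 = -218.2
Net primary income = 362.7
Net secondary income = 182.0
Current account = -218.2 + 362.7 + 182.0 = 326.5
Financial account = -(326.5 + 211.8) = -538.3

-538.3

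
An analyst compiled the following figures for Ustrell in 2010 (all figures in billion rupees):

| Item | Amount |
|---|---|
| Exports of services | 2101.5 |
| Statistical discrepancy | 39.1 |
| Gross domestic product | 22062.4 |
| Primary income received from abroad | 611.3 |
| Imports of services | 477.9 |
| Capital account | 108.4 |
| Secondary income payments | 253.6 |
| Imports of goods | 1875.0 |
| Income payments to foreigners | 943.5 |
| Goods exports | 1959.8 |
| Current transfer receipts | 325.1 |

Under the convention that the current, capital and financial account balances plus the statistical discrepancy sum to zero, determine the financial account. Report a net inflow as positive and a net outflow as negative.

-1595.2

Goods balance = 1959.8 - 1875.0 = 84.8
Services balance = 2101.5 - 477.9 = 1623.6
Trade balance (goods + services) = 84.8 + 1623.6 = 1708.4
Net primary income = 611.3 - 943.5 = -332.2
Net secondary income = 325.1 - 253.6 = 71.5
Current account = 1708.4 + (-332.2) + 71.5 = 1447.7
Financial account = -(1447.7 + 108.4 + 39.1) = -1595.2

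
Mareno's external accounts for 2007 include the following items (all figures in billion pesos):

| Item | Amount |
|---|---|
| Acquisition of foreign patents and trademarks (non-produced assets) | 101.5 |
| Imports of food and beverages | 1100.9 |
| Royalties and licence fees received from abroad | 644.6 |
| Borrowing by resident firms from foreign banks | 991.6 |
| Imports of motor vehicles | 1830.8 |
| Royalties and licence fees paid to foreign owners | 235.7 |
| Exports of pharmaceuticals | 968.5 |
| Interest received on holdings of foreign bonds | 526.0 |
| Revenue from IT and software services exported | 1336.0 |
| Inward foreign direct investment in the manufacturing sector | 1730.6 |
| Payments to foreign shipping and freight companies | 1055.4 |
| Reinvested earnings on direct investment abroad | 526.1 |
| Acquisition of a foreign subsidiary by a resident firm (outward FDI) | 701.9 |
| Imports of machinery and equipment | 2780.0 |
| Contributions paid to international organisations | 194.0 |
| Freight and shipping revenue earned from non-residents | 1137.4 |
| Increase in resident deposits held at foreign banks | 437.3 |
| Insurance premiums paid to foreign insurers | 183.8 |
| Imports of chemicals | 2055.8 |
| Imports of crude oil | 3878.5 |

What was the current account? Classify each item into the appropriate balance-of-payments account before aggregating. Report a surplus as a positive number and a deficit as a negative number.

Goods: -3878.5 - 2780.0 - 2055.8 - 1830.8 + 968.5 - 1100.9 = -10677.5
Services: 644.6 - 235.7 + 1137.4 - 1055.4 - 183.8 + 1336.0 = 1643.1
Primary income: 526.1 + 526.0 = 1052.1
Secondary income: -194.0
Current account = (-10677.5) + 1643.1 + 1052.1 + (-194.0) = -8176.3
(Excluded from the current account — capital account: acquisition of foreign patents and trademarks (non-produced assets) 101.5; financial account: borrowing by resident firms from foreign banks 991.6, inward foreign direct investment in the manufacturing sector 1730.6, acquisition of a foreign subsidiary by a resident firm (outward FDI) 701.9, increase in resident deposits held at foreign banks 437.3.)

-8176.3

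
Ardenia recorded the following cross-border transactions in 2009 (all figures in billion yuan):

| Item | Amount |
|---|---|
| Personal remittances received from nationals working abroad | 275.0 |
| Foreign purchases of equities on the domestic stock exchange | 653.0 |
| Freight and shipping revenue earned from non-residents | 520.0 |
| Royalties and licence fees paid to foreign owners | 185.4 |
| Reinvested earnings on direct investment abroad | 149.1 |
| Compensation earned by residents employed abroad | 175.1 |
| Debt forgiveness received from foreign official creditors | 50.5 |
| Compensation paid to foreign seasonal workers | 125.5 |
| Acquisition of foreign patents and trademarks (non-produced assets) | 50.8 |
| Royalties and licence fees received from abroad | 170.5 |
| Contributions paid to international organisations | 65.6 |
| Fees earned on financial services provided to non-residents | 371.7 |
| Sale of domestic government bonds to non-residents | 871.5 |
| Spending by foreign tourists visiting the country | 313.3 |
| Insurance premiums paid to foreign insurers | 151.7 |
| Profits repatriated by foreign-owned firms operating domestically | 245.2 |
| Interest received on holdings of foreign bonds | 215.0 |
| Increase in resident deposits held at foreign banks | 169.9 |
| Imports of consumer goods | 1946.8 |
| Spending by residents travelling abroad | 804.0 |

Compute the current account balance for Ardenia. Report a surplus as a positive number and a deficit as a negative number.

-1334.5

Goods: -1946.8
Services: 313.3 + 371.7 + 520.0 - 151.7 - 185.4 - 804.0 + 170.5 = 234.4
Primary income: -245.2 + 149.1 + 175.1 - 125.5 + 215.0 = 168.5
Secondary income: 275.0 - 65.6 = 209.4
Current account = (-1946.8) + 234.4 + 168.5 + 209.4 = -1334.5
(Excluded from the current account — financial account: foreign purchases of equities on the domestic stock exchange 653.0, sale of domestic government bonds to non-residents 871.5, increase in resident deposits held at foreign banks 169.9; capital account: debt forgiveness received from foreign official creditors 50.5, acquisition of foreign patents and trademarks (non-produced assets) 50.8.)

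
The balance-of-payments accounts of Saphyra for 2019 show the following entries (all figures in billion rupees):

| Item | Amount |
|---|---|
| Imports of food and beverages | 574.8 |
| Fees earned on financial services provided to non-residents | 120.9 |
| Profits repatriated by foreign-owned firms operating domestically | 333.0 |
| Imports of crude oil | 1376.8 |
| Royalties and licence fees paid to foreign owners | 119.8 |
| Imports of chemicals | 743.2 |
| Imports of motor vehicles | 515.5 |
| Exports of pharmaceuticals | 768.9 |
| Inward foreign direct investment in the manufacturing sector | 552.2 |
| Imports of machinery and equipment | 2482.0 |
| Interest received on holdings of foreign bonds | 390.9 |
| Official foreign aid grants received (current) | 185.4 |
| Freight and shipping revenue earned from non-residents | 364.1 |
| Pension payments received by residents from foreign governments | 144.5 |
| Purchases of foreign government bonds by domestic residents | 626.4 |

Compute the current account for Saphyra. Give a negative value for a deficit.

-4170.4

Goods: -515.5 - 1376.8 - 2482.0 + 768.9 - 574.8 - 743.2 = -4923.4
Services: -119.8 + 364.1 + 120.9 = 365.2
Primary income: -333.0 + 390.9 = 57.9
Secondary income: 144.5 + 185.4 = 329.9
Current account = (-4923.4) + 365.2 + 57.9 + 329.9 = -4170.4
(Excluded from the current account — financial account: inward foreign direct investment in the manufacturing sector 552.2, purchases of foreign government bonds by domestic residents 626.4.)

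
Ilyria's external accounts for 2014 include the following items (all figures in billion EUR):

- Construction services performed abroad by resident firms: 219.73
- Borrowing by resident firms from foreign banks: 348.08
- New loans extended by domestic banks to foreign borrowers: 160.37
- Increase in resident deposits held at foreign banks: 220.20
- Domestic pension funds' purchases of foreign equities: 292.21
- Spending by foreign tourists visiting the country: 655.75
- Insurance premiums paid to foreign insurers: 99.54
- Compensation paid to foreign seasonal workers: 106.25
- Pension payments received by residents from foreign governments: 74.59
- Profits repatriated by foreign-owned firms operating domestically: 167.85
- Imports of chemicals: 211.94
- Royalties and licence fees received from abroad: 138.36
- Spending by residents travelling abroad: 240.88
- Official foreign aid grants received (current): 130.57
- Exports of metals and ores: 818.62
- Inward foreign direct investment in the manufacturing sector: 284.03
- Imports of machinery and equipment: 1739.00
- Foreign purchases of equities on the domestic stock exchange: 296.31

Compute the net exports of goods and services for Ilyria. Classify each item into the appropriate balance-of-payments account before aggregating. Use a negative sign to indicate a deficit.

-458.90

Goods: -1739.00 - 211.94 + 818.62 = -1132.32
Services: -99.54 + 219.73 + 138.36 - 240.88 + 655.75 = 673.42
Trade balance = -1132.32 + 673.42 = -458.90
(Excluded from the trade balance — financial account: borrowing by resident firms from foreign banks 348.08, new loans extended by domestic banks to foreign borrowers 160.37, increase in resident deposits held at foreign banks 220.20, domestic pension funds' purchases of foreign equities 292.21, inward foreign direct investment in the manufacturing sector 284.03, foreign purchases of equities on the domestic stock exchange 296.31; primary income: compensation paid to foreign seasonal workers 106.25, profits repatriated by foreign-owned firms operating domestically 167.85; secondary income: pension payments received by residents from foreign governments 74.59, official foreign aid grants received (current) 130.57.)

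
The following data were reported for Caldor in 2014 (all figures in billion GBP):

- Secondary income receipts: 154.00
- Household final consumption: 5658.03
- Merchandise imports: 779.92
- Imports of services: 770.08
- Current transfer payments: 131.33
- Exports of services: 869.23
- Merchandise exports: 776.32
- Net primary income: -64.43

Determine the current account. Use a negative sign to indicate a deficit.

53.79

Goods balance = 776.32 - 779.92 = -3.60
Services balance = 869.23 - 770.08 = 99.15
Trade balance (goods + services) = -3.60 + 99.15 = 95.55
Net primary income = -64.43
Net secondary income = 154.00 - 131.33 = 22.67
Current account = 95.55 + (-64.43) + 22.67 = 53.79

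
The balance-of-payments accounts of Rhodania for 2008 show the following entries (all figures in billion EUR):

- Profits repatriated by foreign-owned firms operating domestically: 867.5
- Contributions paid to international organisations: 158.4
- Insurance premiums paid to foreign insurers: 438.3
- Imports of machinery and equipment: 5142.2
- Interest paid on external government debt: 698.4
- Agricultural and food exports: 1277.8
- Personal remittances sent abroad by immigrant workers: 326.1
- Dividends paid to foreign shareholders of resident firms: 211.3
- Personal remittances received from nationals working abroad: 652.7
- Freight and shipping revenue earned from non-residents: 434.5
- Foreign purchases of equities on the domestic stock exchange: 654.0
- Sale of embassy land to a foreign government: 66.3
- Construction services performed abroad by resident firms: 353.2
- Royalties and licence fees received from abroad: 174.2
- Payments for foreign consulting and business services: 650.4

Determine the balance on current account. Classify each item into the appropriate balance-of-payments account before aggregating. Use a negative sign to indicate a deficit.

-5600.2

Goods: -5142.2 + 1277.8 = -3864.4
Services: -438.3 + 174.2 + 434.5 + 353.2 - 650.4 = -126.8
Primary income: -698.4 - 211.3 - 867.5 = -1777.2
Secondary income: 652.7 - 326.1 - 158.4 = 168.2
Current account = (-3864.4) + (-126.8) + (-1777.2) + 168.2 = -5600.2
(Excluded from the current account — financial account: foreign purchases of equities on the domestic stock exchange 654.0; capital account: sale of embassy land to a foreign government 66.3.)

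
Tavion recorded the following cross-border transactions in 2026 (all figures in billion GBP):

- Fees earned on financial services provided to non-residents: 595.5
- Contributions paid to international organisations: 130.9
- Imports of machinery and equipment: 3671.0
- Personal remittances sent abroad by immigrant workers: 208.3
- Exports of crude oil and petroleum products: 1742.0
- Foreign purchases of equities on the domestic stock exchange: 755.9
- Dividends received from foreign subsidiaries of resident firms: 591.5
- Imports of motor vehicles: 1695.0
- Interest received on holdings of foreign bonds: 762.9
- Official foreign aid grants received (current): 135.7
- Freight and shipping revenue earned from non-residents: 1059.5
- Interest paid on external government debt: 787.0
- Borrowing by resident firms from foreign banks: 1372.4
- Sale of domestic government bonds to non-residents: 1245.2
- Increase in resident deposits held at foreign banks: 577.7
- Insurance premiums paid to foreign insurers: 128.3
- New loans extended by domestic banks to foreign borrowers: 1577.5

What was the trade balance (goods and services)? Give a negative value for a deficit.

Goods: -1695.0 - 3671.0 + 1742.0 = -3624.0
Services: -128.3 + 1059.5 + 595.5 = 1526.7
Trade balance = -3624.0 + 1526.7 = -2097.3
(Excluded from the trade balance — secondary income: contributions paid to international organisations 130.9, personal remittances sent abroad by immigrant workers 208.3, official foreign aid grants received (current) 135.7; financial account: foreign purchases of equities on the domestic stock exchange 755.9, borrowing by resident firms from foreign banks 1372.4, sale of domestic government bonds to non-residents 1245.2, increase in resident deposits held at foreign banks 577.7, new loans extended by domestic banks to foreign borrowers 1577.5; primary income: dividends received from foreign subsidiaries of resident firms 591.5, interest received on holdings of foreign bonds 762.9, interest paid on external government debt 787.0.)

-2097.3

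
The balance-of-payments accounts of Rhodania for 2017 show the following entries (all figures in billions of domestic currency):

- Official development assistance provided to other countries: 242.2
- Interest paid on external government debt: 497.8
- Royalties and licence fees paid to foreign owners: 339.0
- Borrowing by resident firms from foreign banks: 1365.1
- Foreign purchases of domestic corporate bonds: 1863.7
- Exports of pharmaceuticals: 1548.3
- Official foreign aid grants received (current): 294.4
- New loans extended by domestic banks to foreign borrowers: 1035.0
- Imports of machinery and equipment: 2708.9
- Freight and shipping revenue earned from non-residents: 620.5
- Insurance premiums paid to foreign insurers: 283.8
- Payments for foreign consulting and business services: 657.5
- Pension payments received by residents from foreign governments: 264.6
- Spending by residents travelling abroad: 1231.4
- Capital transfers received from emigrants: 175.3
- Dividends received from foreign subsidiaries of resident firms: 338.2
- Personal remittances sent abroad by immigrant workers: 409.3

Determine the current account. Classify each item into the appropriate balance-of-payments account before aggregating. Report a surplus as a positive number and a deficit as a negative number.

-3303.9

Goods: 1548.3 - 2708.9 = -1160.6
Services: 620.5 - 657.5 - 283.8 - 1231.4 - 339.0 = -1891.2
Primary income: 338.2 - 497.8 = -159.6
Secondary income: 264.6 - 242.2 + 294.4 - 409.3 = -92.5
Current account = (-1160.6) + (-1891.2) + (-159.6) + (-92.5) = -3303.9
(Excluded from the current account — financial account: borrowing by resident firms from foreign banks 1365.1, foreign purchases of domestic corporate bonds 1863.7, new loans extended by domestic banks to foreign borrowers 1035.0; capital account: capital transfers received from emigrants 175.3.)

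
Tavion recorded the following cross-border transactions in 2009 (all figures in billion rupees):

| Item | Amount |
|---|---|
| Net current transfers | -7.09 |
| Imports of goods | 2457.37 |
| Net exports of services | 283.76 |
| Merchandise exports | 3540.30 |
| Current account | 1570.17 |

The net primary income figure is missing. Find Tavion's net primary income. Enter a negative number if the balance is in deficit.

Current account = goods balance + services balance + net primary income + net secondary income
Sum of the known components = 1359.60
Net primary income = CA - (known components) = 1570.17 - 1359.60 = 210.57

210.57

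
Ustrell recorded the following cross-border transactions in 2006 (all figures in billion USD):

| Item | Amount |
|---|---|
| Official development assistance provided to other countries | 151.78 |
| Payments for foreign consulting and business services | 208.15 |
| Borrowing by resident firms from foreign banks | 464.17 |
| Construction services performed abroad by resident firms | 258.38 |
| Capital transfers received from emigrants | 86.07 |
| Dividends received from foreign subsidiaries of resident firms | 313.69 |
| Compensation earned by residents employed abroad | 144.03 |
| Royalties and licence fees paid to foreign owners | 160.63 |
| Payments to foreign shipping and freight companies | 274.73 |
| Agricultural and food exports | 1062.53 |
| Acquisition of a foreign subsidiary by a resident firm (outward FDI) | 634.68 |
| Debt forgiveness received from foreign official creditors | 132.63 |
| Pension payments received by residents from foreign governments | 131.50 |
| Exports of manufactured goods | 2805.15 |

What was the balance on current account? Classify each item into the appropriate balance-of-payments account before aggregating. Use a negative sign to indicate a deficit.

3919.99

Goods: 2805.15 + 1062.53 = 3867.68
Services: -160.63 - 274.73 - 208.15 + 258.38 = -385.13
Primary income: 313.69 + 144.03 = 457.72
Secondary income: 131.50 - 151.78 = -20.28
Current account = 3867.68 + (-385.13) + 457.72 + (-20.28) = 3919.99
(Excluded from the current account — financial account: borrowing by resident firms from foreign banks 464.17, acquisition of a foreign subsidiary by a resident firm (outward FDI) 634.68; capital account: capital transfers received from emigrants 86.07, debt forgiveness received from foreign official creditors 132.63.)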